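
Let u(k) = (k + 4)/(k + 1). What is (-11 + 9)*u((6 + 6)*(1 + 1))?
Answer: -56/25 ≈ -2.2400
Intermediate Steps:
u(k) = (4 + k)/(1 + k)
(-11 + 9)*u((6 + 6)*(1 + 1)) = (-11 + 9)*((4 + (6 + 6)*(1 + 1))/(1 + (6 + 6)*(1 + 1))) = -2*(4 + 12*2)/(1 + 12*2) = -2*(4 + 24)/(1 + 24) = -2*28/25 = -56/25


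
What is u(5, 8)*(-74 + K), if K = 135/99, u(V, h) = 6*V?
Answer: -23970/11 ≈ -2179.1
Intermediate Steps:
K = 15/11 (K = 135*(1/99) = 15/11 ≈ 1.3636)
u(5, 8)*(-74 + K) = (6*5)*(-74 + 15/11) = 30*(-799/11) = -23970/11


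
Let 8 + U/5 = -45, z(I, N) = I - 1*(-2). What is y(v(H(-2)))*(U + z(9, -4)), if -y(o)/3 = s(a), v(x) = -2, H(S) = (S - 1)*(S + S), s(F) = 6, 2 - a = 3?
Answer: 4572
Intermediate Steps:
a = -1 (a = 2 - 1*3 = 2 - 3 = -1)
H(S) = 2*S*(-1 + S) (H(S) = (-1 + S)*(2*S) = 2*S*(-1 + S))
z(I, N) = 2 + I (z(I, N) = I + 2 = 2 + I)
y(o) = -18 (y(o) = -3*6 = -18)
U = -265 (U = -40 + 5*(-45) = -40 - 225 = -265)
y(v(H(-2)))*(U + z(9, -4)) = -18*(-265 + (2 + 9)) = -18*(-265 + 11) = -18*(-254) = 4572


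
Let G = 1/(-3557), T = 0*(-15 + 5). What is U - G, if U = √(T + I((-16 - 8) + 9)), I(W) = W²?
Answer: 53356/3557 ≈ 15.000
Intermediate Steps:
T = 0 (T = 0*(-10) = 0)
G = -1/3557 ≈ -0.00028114
U = 15 (U = √(0 + ((-16 - 8) + 9)²) = √(0 + (-24 + 9)²) = √(0 + (-15)²) = √(0 + 225) = √225 = 15)
U - G = 15 - 1*(-1/3557) = 15 + 1/3557 = 53356/3557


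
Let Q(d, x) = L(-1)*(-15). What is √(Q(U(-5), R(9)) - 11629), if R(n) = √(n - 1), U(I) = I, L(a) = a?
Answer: I*√11614 ≈ 107.77*I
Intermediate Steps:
R(n) = √(-1 + n)
Q(d, x) = 15 (Q(d, x) = -1*(-15) = 15)
√(Q(U(-5), R(9)) - 11629) = √(15 - 11629) = √(-11614) = I*√11614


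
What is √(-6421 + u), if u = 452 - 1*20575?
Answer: 4*I*√1659 ≈ 162.92*I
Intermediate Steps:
u = -20123 (u = 452 - 20575 = -20123)
√(-6421 + u) = √(-6421 - 20123) = √(-26544) = 4*I*√1659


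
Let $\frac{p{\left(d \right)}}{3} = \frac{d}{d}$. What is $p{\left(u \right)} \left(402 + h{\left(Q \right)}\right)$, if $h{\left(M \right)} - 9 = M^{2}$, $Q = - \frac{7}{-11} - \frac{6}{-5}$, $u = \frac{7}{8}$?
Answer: $\frac{3760428}{3025} \approx 1243.1$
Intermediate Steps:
$u = \frac{7}{8}$ ($u = 7 \cdot \frac{1}{8} = \frac{7}{8} \approx 0.875$)
$p{\left(d \right)} = 3$ ($p{\left(d \right)} = 3 \frac{d}{d} = 3 \cdot 1 = 3$)
$Q = \frac{101}{55}$ ($Q = \left(-7\right) \left(- \frac{1}{11}\right) - - \frac{6}{5} = \frac{7}{11} + \frac{6}{5} = \frac{101}{55} \approx 1.8364$)
$h{\left(M \right)} = 9 + M^{2}$
$p{\left(u \right)} \left(402 + h{\left(Q \right)}\right) = 3 \left(402 + \left(9 + \left(\frac{101}{55}\right)^{2}\right)\right) = 3 \left(402 + \left(9 + \frac{10201}{3025}\right)\right) = 3 \left(402 + \frac{37426}{3025}\right) = 3 \cdot \frac{1253476}{3025} = \frac{3760428}{3025}$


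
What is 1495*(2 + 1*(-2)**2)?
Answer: 8970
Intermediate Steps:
1495*(2 + 1*(-2)**2) = 1495*(2 + 1*4) = 1495*(2 + 4) = 1495*6 = 8970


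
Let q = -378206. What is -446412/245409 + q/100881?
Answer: -45949881742/8252368443 ≈ -5.5681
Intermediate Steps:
-446412/245409 + q/100881 = -446412/245409 - 378206/100881 = -446412*1/245409 - 378206*1/100881 = -148804/81803 - 378206/100881 = -45949881742/8252368443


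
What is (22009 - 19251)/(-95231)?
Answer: -2758/95231 ≈ -0.028961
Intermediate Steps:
(22009 - 19251)/(-95231) = 2758*(-1/95231) = -2758/95231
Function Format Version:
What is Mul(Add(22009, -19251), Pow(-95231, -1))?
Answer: Rational(-2758, 95231) ≈ -0.028961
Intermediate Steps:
Mul(Add(22009, -19251), Pow(-95231, -1)) = Mul(2758, Rational(-1, 95231)) = Rational(-2758, 95231)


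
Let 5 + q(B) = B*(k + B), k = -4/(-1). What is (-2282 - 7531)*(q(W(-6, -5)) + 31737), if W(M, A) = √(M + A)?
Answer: -311278173 - 39252*I*√11 ≈ -3.1128e+8 - 1.3018e+5*I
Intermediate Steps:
W(M, A) = √(A + M)
k = 4 (k = -4*(-1) = 4)
q(B) = -5 + B*(4 + B)
(-2282 - 7531)*(q(W(-6, -5)) + 31737) = (-2282 - 7531)*((-5 + (√(-5 - 6))² + 4*√(-5 - 6)) + 31737) = -9813*((-5 + (√(-11))² + 4*√(-11)) + 31737) = -9813*((-5 + (I*√11)² + 4*(I*√11)) + 31737) = -9813*((-5 - 11 + 4*I*√11) + 31737) = -9813*((-16 + 4*I*√11) + 31737) = -9813*(31721 + 4*I*√11) = -311278173 - 39252*I*√11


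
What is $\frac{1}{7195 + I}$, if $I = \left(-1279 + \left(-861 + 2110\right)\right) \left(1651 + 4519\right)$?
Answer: $- \frac{1}{177905} \approx -5.621 \cdot 10^{-6}$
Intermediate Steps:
$I = -185100$ ($I = \left(-1279 + 1249\right) 6170 = \left(-30\right) 6170 = -185100$)
$\frac{1}{7195 + I} = \frac{1}{7195 - 185100} = \frac{1}{-177905} = - \frac{1}{177905}$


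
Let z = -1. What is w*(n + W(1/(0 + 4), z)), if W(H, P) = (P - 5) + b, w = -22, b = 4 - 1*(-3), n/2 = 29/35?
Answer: -2046/35 ≈ -58.457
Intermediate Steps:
n = 58/35 (n = 2*(29/35) = 58/35 ≈ 1.6571)
b = 7 (b = 4 + 3 = 7)
W(H, P) = 2 + P (W(H, P) = (P - 5) + 7 = (-5 + P) + 7 = 2 + P)
w*(n + W(1/(0 + 4), z)) = -22*(58/35 + (2 - 1)) = -22*(58/35 + 1) = -22*93/35 = -2046/35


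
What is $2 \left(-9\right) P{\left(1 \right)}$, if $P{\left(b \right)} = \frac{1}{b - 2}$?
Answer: $18$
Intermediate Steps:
$P{\left(b \right)} = \frac{1}{-2 + b}$
$2 \left(-9\right) P{\left(1 \right)} = \frac{2 \left(-9\right)}{-2 + 1} = - \frac{18}{-1} = \left(-18\right) \left(-1\right) = 18$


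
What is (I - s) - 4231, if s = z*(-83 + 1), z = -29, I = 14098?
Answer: 7489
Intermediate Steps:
s = 2378 (s = -29*(-83 + 1) = -29*(-82) = 2378)
(I - s) - 4231 = (14098 - 1*2378) - 4231 = (14098 - 2378) - 4231 = 11720 - 4231 = 7489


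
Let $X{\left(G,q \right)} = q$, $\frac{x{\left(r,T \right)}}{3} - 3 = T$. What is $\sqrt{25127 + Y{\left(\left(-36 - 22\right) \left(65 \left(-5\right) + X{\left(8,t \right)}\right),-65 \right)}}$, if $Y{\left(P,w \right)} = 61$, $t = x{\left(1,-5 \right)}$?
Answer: $2 \sqrt{6297} \approx 158.71$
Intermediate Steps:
$x{\left(r,T \right)} = 9 + 3 T$
$t = -6$ ($t = 9 + 3 \left(-5\right) = 9 - 15 = -6$)
$\sqrt{25127 + Y{\left(\left(-36 - 22\right) \left(65 \left(-5\right) + X{\left(8,t \right)}\right),-65 \right)}} = \sqrt{25127 + 61} = \sqrt{25188} = 2 \sqrt{6297}$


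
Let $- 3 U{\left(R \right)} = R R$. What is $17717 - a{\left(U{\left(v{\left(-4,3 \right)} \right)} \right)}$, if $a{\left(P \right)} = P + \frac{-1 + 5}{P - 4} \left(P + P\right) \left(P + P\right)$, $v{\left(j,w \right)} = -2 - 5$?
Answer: $\frac{3283616}{183} \approx 17943.0$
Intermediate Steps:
$v{\left(j,w \right)} = -7$ ($v{\left(j,w \right)} = -2 - 5 = -7$)
$U{\left(R \right)} = - \frac{R^{2}}{3}$ ($U{\left(R \right)} = - \frac{R R}{3} = - \frac{R^{2}}{3}$)
$a{\left(P \right)} = P + \frac{16 P^{2}}{-4 + P}$ ($a{\left(P \right)} = P + \frac{4}{-4 + P} 2 P 2 P = P + \frac{4}{-4 + P} 4 P^{2} = P + \frac{16 P^{2}}{-4 + P}$)
$17717 - a{\left(U{\left(v{\left(-4,3 \right)} \right)} \right)} = 17717 - \frac{- \frac{\left(-7\right)^{2}}{3} \left(-4 + 17 \left(- \frac{\left(-7\right)^{2}}{3}\right)\right)}{-4 - \frac{\left(-7\right)^{2}}{3}} = 17717 - \frac{\left(- \frac{1}{3}\right) 49 \left(-4 + 17 \left(\left(- \frac{1}{3}\right) 49\right)\right)}{-4 - \frac{49}{3}} = 17717 - - \frac{49 \left(-4 + 17 \left(- \frac{49}{3}\right)\right)}{3 \left(-4 - \frac{49}{3}\right)} = 17717 - - \frac{49 \left(-4 - \frac{833}{3}\right)}{3 \left(- \frac{61}{3}\right)} = 17717 - \left(- \frac{49}{3}\right) \left(- \frac{3}{61}\right) \left(- \frac{845}{3}\right) = 17717 - - \frac{41405}{183} = 17717 + \frac{41405}{183} = \frac{3283616}{183}$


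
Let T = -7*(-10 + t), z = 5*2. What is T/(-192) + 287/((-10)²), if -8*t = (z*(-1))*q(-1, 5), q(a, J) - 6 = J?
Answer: 19243/6400 ≈ 3.0067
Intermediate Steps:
q(a, J) = 6 + J
z = 10
t = 55/4 (t = -10*(-1)*(6 + 5)/8 = -(-5)*11/4 = -⅛*(-110) = 55/4 ≈ 13.750)
T = -105/4 (T = -7*(-10 + 55/4) = -7*15/4 = -105/4 ≈ -26.250)
T/(-192) + 287/((-10)²) = -105/4/(-192) + 287/((-10)²) = -105/4*(-1/192) + 287/100 = 35/256 + 287*(1/100) = 35/256 + 287/100 = 19243/6400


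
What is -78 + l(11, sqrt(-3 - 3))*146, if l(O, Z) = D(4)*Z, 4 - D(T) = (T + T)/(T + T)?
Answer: -78 + 438*I*sqrt(6) ≈ -78.0 + 1072.9*I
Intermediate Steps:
D(T) = 3 (D(T) = 4 - (T + T)/(T + T) = 4 - 2*T/(2*T) = 4 - 2*T*1/(2*T) = 4 - 1*1 = 4 - 1 = 3)
l(O, Z) = 3*Z
-78 + l(11, sqrt(-3 - 3))*146 = -78 + (3*sqrt(-3 - 3))*146 = -78 + (3*sqrt(-6))*146 = -78 + (3*(I*sqrt(6)))*146 = -78 + (3*I*sqrt(6))*146 = -78 + 438*I*sqrt(6)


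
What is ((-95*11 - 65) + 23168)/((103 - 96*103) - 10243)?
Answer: -11029/10014 ≈ -1.1014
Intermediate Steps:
((-95*11 - 65) + 23168)/((103 - 96*103) - 10243) = ((-1045 - 65) + 23168)/((103 - 9888) - 10243) = (-1110 + 23168)/(-9785 - 10243) = 22058/(-20028) = 22058*(-1/20028) = -11029/10014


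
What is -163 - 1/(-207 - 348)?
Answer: -90464/555 ≈ -163.00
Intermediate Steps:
-163 - 1/(-207 - 348) = -163 - 1/(-555) = -163 - 1*(-1/555) = -163 + 1/555 = -90464/555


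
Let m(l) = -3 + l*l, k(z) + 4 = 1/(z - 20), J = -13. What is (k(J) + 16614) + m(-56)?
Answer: 651518/33 ≈ 19743.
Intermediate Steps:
k(z) = -4 + 1/(-20 + z) (k(z) = -4 + 1/(z - 20) = -4 + 1/(-20 + z))
m(l) = -3 + l**2
(k(J) + 16614) + m(-56) = ((81 - 4*(-13))/(-20 - 13) + 16614) + (-3 + (-56)**2) = ((81 + 52)/(-33) + 16614) + (-3 + 3136) = (-1/33*133 + 16614) + 3133 = (-133/33 + 16614) + 3133 = 548129/33 + 3133 = 651518/33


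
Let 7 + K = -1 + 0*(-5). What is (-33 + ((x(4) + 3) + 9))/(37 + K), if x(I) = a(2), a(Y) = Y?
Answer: -19/29 ≈ -0.65517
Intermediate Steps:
K = -8 (K = -7 + (-1 + 0*(-5)) = -7 + (-1 + 0) = -7 - 1 = -8)
x(I) = 2
(-33 + ((x(4) + 3) + 9))/(37 + K) = (-33 + ((2 + 3) + 9))/(37 - 8) = (-33 + (5 + 9))/29 = (-33 + 14)*(1/29) = -19*1/29 = -19/29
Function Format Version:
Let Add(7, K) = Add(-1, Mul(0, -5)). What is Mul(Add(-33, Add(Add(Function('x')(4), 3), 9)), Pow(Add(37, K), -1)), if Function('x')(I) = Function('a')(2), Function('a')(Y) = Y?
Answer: Rational(-19, 29) ≈ -0.65517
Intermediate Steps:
K = -8 (K = Add(-7, Add(-1, Mul(0, -5))) = Add(-7, Add(-1, 0)) = Add(-7, -1) = -8)
Function('x')(I) = 2
Mul(Add(-33, Add(Add(Function('x')(4), 3), 9)), Pow(Add(37, K), -1)) = Mul(Add(-33, Add(Add(2, 3), 9)), Pow(Add(37, -8), -1)) = Mul(Add(-33, Add(5, 9)), Pow(29, -1)) = Mul(Add(-33, 14), Rational(1, 29)) = Mul(-19, Rational(1, 29)) = Rational(-19, 29)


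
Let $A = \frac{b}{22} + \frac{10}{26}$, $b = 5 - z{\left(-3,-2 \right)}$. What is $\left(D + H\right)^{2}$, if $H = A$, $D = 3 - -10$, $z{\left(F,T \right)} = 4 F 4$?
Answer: $\frac{20403289}{81796} \approx 249.44$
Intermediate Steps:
$z{\left(F,T \right)} = 16 F$
$D = 13$ ($D = 3 + 10 = 13$)
$b = 53$ ($b = 5 - 16 \left(-3\right) = 5 - -48 = 5 + 48 = 53$)
$A = \frac{799}{286}$ ($A = \frac{53}{22} + \frac{10}{26} = 53 \cdot \frac{1}{22} + 10 \cdot \frac{1}{26} = \frac{53}{22} + \frac{5}{13} = \frac{799}{286} \approx 2.7937$)
$H = \frac{799}{286} \approx 2.7937$
$\left(D + H\right)^{2} = \left(13 + \frac{799}{286}\right)^{2} = \left(\frac{4517}{286}\right)^{2} = \frac{20403289}{81796}$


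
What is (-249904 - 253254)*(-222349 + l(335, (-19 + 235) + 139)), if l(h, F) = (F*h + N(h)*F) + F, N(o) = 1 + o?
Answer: -8156694338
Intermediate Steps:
l(h, F) = F + F*h + F*(1 + h) (l(h, F) = (F*h + (1 + h)*F) + F = (F*h + F*(1 + h)) + F = F + F*h + F*(1 + h))
(-249904 - 253254)*(-222349 + l(335, (-19 + 235) + 139)) = (-249904 - 253254)*(-222349 + 2*((-19 + 235) + 139)*(1 + 335)) = -503158*(-222349 + 2*(216 + 139)*336) = -503158*(-222349 + 2*355*336) = -503158*(-222349 + 238560) = -503158*16211 = -8156694338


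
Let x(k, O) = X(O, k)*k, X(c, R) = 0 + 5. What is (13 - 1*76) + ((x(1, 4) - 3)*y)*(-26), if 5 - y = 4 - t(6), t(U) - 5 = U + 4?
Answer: -895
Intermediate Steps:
X(c, R) = 5
t(U) = 9 + U (t(U) = 5 + (U + 4) = 5 + (4 + U) = 9 + U)
y = 16 (y = 5 - (4 - (9 + 6)) = 5 - (4 - 1*15) = 5 - (4 - 15) = 5 - 1*(-11) = 5 + 11 = 16)
x(k, O) = 5*k
(13 - 1*76) + ((x(1, 4) - 3)*y)*(-26) = (13 - 1*76) + ((5*1 - 3)*16)*(-26) = (13 - 76) + ((5 - 3)*16)*(-26) = -63 + (2*16)*(-26) = -63 + 32*(-26) = -63 - 832 = -895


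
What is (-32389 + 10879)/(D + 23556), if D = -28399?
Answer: 21510/4843 ≈ 4.4415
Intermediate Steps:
(-32389 + 10879)/(D + 23556) = (-32389 + 10879)/(-28399 + 23556) = -21510/(-4843) = -21510*(-1/4843) = 21510/4843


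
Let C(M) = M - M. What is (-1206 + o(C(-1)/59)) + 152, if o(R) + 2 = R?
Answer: -1056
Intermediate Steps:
C(M) = 0
o(R) = -2 + R
(-1206 + o(C(-1)/59)) + 152 = (-1206 + (-2 + 0/59)) + 152 = (-1206 + (-2 + 0*(1/59))) + 152 = (-1206 + (-2 + 0)) + 152 = (-1206 - 2) + 152 = -1208 + 152 = -1056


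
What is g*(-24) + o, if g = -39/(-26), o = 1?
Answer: -35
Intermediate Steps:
g = 3/2 (g = -39*(-1/26) = 3/2 ≈ 1.5000)
g*(-24) + o = (3/2)*(-24) + 1 = -36 + 1 = -35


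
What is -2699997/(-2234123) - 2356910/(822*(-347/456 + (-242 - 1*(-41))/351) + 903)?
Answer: 15608864341734309/1279564904651 ≈ 12199.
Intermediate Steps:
-2699997/(-2234123) - 2356910/(822*(-347/456 + (-242 - 1*(-41))/351) + 903) = -2699997*(-1/2234123) - 2356910/(822*(-347*1/456 + (-242 + 41)*(1/351)) + 903) = 2699997/2234123 - 2356910/(822*(-347/456 - 201*1/351) + 903) = 2699997/2234123 - 2356910/(822*(-347/456 - 67/117) + 903) = 2699997/2234123 - 2356910/(822*(-23717/17784) + 903) = 2699997/2234123 - 2356910/(-3249229/2964 + 903) = 2699997/2234123 - 2356910/(-572737/2964) = 2699997/2234123 - 2356910*(-2964/572737) = 2699997/2234123 + 6985881240/572737 = 15608864341734309/1279564904651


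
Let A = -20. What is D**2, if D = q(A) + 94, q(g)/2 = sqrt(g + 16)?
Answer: 8820 + 752*I ≈ 8820.0 + 752.0*I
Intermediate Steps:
q(g) = 2*sqrt(16 + g) (q(g) = 2*sqrt(g + 16) = 2*sqrt(16 + g))
D = 94 + 4*I (D = 2*sqrt(16 - 20) + 94 = 2*sqrt(-4) + 94 = 2*(2*I) + 94 = 4*I + 94 = 94 + 4*I ≈ 94.0 + 4.0*I)
D**2 = (94 + 4*I)**2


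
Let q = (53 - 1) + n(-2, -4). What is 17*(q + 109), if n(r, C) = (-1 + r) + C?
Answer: 2618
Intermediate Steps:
n(r, C) = -1 + C + r
q = 45 (q = (53 - 1) + (-1 - 4 - 2) = 52 - 7 = 45)
17*(q + 109) = 17*(45 + 109) = 17*154 = 2618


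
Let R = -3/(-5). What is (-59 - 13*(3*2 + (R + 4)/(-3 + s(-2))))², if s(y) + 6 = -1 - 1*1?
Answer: 52359696/3025 ≈ 17309.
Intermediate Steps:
R = ⅗ (R = -3*(-⅕) = ⅗ ≈ 0.60000)
s(y) = -8 (s(y) = -6 + (-1 - 1*1) = -6 + (-1 - 1) = -6 - 2 = -8)
(-59 - 13*(3*2 + (R + 4)/(-3 + s(-2))))² = (-59 - 13*(3*2 + (⅗ + 4)/(-3 - 8)))² = (-59 - 13*(6 + (23/5)/(-11)))² = (-59 - 13*(6 + (23/5)*(-1/11)))² = (-59 - 13*(6 - 23/55))² = (-59 - 13*307/55)² = (-59 - 3991/55)² = (-7236/55)² = 52359696/3025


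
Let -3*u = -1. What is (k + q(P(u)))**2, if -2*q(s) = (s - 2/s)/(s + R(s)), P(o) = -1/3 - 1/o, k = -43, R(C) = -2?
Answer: 47900241/25600 ≈ 1871.1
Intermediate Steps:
u = 1/3 (u = -1/3*(-1) = 1/3 ≈ 0.33333)
P(o) = -1/3 - 1/o (P(o) = -1*1/3 - 1/o = -1/3 - 1/o)
q(s) = -(s - 2/s)/(2*(-2 + s)) (q(s) = -(s - 2/s)/(2*(s - 2)) = -(s - 2/s)/(2*(-2 + s)))
(k + q(P(u)))**2 = (-43 + (2 - ((-3 - 1*1/3)/(3*(1/3)))**2)/(2*(((-3 - 1*1/3)/(3*(1/3))))*(-2 + (-3 - 1*1/3)/(3*(1/3)))))**2 = (-43 + (2 - ((1/3)*3*(-3 - 1/3))**2)/(2*(((1/3)*3*(-3 - 1/3)))*(-2 + (1/3)*3*(-3 - 1/3))))**2 = (-43 + (2 - ((1/3)*3*(-10/3))**2)/(2*(((1/3)*3*(-10/3)))*(-2 + (1/3)*3*(-10/3))))**2 = (-43 + (2 - (-10/3)**2)/(2*(-10/3)*(-2 - 10/3)))**2 = (-43 + (1/2)*(-3/10)*(2 - 1*100/9)/(-16/3))**2 = (-43 + (1/2)*(-3/10)*(-3/16)*(2 - 100/9))**2 = (-43 + (1/2)*(-3/10)*(-3/16)*(-82/9))**2 = (-43 - 41/160)**2 = (-6921/160)**2 = 47900241/25600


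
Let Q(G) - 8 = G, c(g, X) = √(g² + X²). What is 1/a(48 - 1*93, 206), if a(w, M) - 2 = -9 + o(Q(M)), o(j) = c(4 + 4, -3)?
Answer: 7/24 + √73/24 ≈ 0.64767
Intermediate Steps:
c(g, X) = √(X² + g²)
Q(G) = 8 + G
o(j) = √73 (o(j) = √((-3)² + (4 + 4)²) = √(9 + 8²) = √(9 + 64) = √73)
a(w, M) = -7 + √73 (a(w, M) = 2 + (-9 + √73) = -7 + √73)
1/a(48 - 1*93, 206) = 1/(-7 + √73)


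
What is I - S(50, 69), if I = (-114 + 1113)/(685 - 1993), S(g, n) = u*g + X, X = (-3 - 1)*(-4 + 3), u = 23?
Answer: -503477/436 ≈ -1154.8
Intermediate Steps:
X = 4 (X = -4*(-1) = 4)
S(g, n) = 4 + 23*g (S(g, n) = 23*g + 4 = 4 + 23*g)
I = -333/436 (I = 999/(-1308) = 999*(-1/1308) = -333/436 ≈ -0.76376)
I - S(50, 69) = -333/436 - (4 + 23*50) = -333/436 - (4 + 1150) = -333/436 - 1*1154 = -333/436 - 1154 = -503477/436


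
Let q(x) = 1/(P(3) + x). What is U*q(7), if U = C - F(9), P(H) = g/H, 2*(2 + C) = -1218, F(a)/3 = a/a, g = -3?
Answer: -307/3 ≈ -102.33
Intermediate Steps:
F(a) = 3 (F(a) = 3*(a/a) = 3*1 = 3)
C = -611 (C = -2 + (½)*(-1218) = -2 - 609 = -611)
P(H) = -3/H
U = -614 (U = -611 - 1*3 = -611 - 3 = -614)
q(x) = 1/(-1 + x) (q(x) = 1/(-3/3 + x) = 1/(-3*⅓ + x) = 1/(-1 + x))
U*q(7) = -614/(-1 + 7) = -614/6 = -614*⅙ = -307/3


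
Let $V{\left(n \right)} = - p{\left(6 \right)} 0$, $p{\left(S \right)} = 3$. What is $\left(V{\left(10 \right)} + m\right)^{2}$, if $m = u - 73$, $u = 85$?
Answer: $144$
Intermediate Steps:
$V{\left(n \right)} = 0$ ($V{\left(n \right)} = \left(-1\right) 3 \cdot 0 = \left(-3\right) 0 = 0$)
$m = 12$ ($m = 85 - 73 = 12$)
$\left(V{\left(10 \right)} + m\right)^{2} = \left(0 + 12\right)^{2} = 12^{2} = 144$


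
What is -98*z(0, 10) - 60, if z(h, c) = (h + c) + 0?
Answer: -1040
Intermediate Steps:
z(h, c) = c + h (z(h, c) = (c + h) + 0 = c + h)
-98*z(0, 10) - 60 = -98*(10 + 0) - 60 = -98*10 - 60 = -980 - 60 = -1040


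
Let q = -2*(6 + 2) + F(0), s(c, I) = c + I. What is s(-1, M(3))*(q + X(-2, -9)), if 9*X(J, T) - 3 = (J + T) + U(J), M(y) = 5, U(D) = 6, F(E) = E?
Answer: -584/9 ≈ -64.889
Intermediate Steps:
s(c, I) = I + c
q = -16 (q = -2*(6 + 2) + 0 = -2*8 + 0 = -16 + 0 = -16)
X(J, T) = 1 + J/9 + T/9 (X(J, T) = 1/3 + ((J + T) + 6)/9 = 1/3 + (6 + J + T)/9 = 1/3 + (2/3 + J/9 + T/9) = 1 + J/9 + T/9)
s(-1, M(3))*(q + X(-2, -9)) = (5 - 1)*(-16 + (1 + (1/9)*(-2) + (1/9)*(-9))) = 4*(-16 + (1 - 2/9 - 1)) = 4*(-16 - 2/9) = 4*(-146/9) = -584/9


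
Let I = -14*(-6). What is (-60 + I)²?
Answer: 576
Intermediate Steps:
I = 84
(-60 + I)² = (-60 + 84)² = 24² = 576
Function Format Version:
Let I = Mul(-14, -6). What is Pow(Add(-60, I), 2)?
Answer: 576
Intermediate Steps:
I = 84
Pow(Add(-60, I), 2) = Pow(Add(-60, 84), 2) = Pow(24, 2) = 576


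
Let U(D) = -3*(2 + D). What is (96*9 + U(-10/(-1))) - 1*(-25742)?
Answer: 26570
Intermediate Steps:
U(D) = -6 - 3*D
(96*9 + U(-10/(-1))) - 1*(-25742) = (96*9 + (-6 - (-30)/(-1))) - 1*(-25742) = (864 + (-6 - (-30)*(-1))) + 25742 = (864 + (-6 - 3*10)) + 25742 = (864 + (-6 - 30)) + 25742 = (864 - 36) + 25742 = 828 + 25742 = 26570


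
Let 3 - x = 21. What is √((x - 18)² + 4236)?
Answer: 2*√1383 ≈ 74.377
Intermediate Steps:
x = -18 (x = 3 - 1*21 = 3 - 21 = -18)
√((x - 18)² + 4236) = √((-18 - 18)² + 4236) = √((-36)² + 4236) = √(1296 + 4236) = √5532 = 2*√1383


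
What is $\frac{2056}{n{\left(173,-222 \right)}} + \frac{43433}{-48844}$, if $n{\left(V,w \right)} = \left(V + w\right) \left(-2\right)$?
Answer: $\frac{48083415}{2393356} \approx 20.09$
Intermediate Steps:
$n{\left(V,w \right)} = - 2 V - 2 w$
$\frac{2056}{n{\left(173,-222 \right)}} + \frac{43433}{-48844} = \frac{2056}{\left(-2\right) 173 - -444} + \frac{43433}{-48844} = \frac{2056}{-346 + 444} + 43433 \left(- \frac{1}{48844}\right) = \frac{2056}{98} - \frac{43433}{48844} = 2056 \cdot \frac{1}{98} - \frac{43433}{48844} = \frac{1028}{49} - \frac{43433}{48844} = \frac{48083415}{2393356}$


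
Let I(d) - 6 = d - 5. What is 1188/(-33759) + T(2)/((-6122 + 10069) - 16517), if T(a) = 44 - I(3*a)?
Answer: -163457/4286370 ≈ -0.038134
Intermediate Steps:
I(d) = 1 + d (I(d) = 6 + (d - 5) = 6 + (-5 + d) = 1 + d)
T(a) = 43 - 3*a (T(a) = 44 - (1 + 3*a) = 44 + (-1 - 3*a) = 43 - 3*a)
1188/(-33759) + T(2)/((-6122 + 10069) - 16517) = 1188/(-33759) + (43 - 3*2)/((-6122 + 10069) - 16517) = 1188*(-1/33759) + (43 - 6)/(3947 - 16517) = -12/341 + 37/(-12570) = -12/341 + 37*(-1/12570) = -12/341 - 37/12570 = -163457/4286370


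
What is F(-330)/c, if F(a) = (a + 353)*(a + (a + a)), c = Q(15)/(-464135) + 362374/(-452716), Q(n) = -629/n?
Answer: 35883471951211500/1261286044493 ≈ 28450.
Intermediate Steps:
c = -1261286044493/1575910054950 (c = -629/15/(-464135) + 362374/(-452716) = -629*1/15*(-1/464135) + 362374*(-1/452716) = -629/15*(-1/464135) - 181187/226358 = 629/6962025 - 181187/226358 = -1261286044493/1575910054950 ≈ -0.80035)
F(a) = 3*a*(353 + a) (F(a) = (353 + a)*(a + 2*a) = (353 + a)*(3*a) = 3*a*(353 + a))
F(-330)/c = (3*(-330)*(353 - 330))/(-1261286044493/1575910054950) = (3*(-330)*23)*(-1575910054950/1261286044493) = -22770*(-1575910054950/1261286044493) = 35883471951211500/1261286044493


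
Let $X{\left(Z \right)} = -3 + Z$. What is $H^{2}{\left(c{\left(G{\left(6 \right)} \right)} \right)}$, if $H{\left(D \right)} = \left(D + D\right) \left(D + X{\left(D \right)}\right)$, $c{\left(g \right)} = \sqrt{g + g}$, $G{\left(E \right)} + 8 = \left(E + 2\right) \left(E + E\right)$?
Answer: $501952 - 33792 \sqrt{11} \approx 3.8988 \cdot 10^{5}$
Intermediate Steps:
$G{\left(E \right)} = -8 + 2 E \left(2 + E\right)$ ($G{\left(E \right)} = -8 + \left(E + 2\right) \left(E + E\right) = -8 + \left(2 + E\right) 2 E = -8 + 2 E \left(2 + E\right)$)
$c{\left(g \right)} = \sqrt{2} \sqrt{g}$ ($c{\left(g \right)} = \sqrt{2 g} = \sqrt{2} \sqrt{g}$)
$H{\left(D \right)} = 2 D \left(-3 + 2 D\right)$ ($H{\left(D \right)} = \left(D + D\right) \left(D + \left(-3 + D\right)\right) = 2 D \left(-3 + 2 D\right)$)
$H^{2}{\left(c{\left(G{\left(6 \right)} \right)} \right)} = \left(2 \sqrt{2} \sqrt{-8 + 2 \cdot 6^{2} + 4 \cdot 6} \left(-3 + 2 \sqrt{2} \sqrt{-8 + 2 \cdot 6^{2} + 4 \cdot 6}\right)\right)^{2} = \left(2 \sqrt{2} \sqrt{-8 + 2 \cdot 36 + 24} \left(-3 + 2 \sqrt{2} \sqrt{-8 + 2 \cdot 36 + 24}\right)\right)^{2} = \left(2 \sqrt{2} \sqrt{-8 + 72 + 24} \left(-3 + 2 \sqrt{2} \sqrt{-8 + 72 + 24}\right)\right)^{2} = \left(2 \sqrt{2} \sqrt{88} \left(-3 + 2 \sqrt{2} \sqrt{88}\right)\right)^{2} = \left(2 \sqrt{2} \cdot 2 \sqrt{22} \left(-3 + 2 \sqrt{2} \cdot 2 \sqrt{22}\right)\right)^{2} = \left(2 \cdot 4 \sqrt{11} \left(-3 + 2 \cdot 4 \sqrt{11}\right)\right)^{2} = \left(2 \cdot 4 \sqrt{11} \left(-3 + 8 \sqrt{11}\right)\right)^{2} = \left(8 \sqrt{11} \left(-3 + 8 \sqrt{11}\right)\right)^{2} = 704 \left(-3 + 8 \sqrt{11}\right)^{2}$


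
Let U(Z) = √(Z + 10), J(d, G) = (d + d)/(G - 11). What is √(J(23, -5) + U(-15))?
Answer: √(-46 + 16*I*√5)/4 ≈ 0.61936 + 1.8052*I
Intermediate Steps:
J(d, G) = 2*d/(-11 + G) (J(d, G) = (2*d)/(-11 + G) = 2*d/(-11 + G))
U(Z) = √(10 + Z)
√(J(23, -5) + U(-15)) = √(2*23/(-11 - 5) + √(10 - 15)) = √(2*23/(-16) + √(-5)) = √(2*23*(-1/16) + I*√5) = √(-23/8 + I*√5)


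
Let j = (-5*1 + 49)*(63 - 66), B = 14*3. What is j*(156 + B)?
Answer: -26136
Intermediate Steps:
B = 42
j = -132 (j = (-5 + 49)*(-3) = 44*(-3) = -132)
j*(156 + B) = -132*(156 + 42) = -132*198 = -26136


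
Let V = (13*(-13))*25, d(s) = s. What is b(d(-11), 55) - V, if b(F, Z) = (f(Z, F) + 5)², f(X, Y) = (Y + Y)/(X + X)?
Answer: 106201/25 ≈ 4248.0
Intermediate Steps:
V = -4225 (V = -169*25 = -4225)
f(X, Y) = Y/X (f(X, Y) = (2*Y)/((2*X)) = (2*Y)*(1/(2*X)) = Y/X)
b(F, Z) = (5 + F/Z)² (b(F, Z) = (F/Z + 5)² = (5 + F/Z)²)
b(d(-11), 55) - V = (-11 + 5*55)²/55² - 1*(-4225) = (-11 + 275)²/3025 + 4225 = (1/3025)*264² + 4225 = (1/3025)*69696 + 4225 = 576/25 + 4225 = 106201/25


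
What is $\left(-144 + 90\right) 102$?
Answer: $-5508$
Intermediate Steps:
$\left(-144 + 90\right) 102 = \left(-54\right) 102 = -5508$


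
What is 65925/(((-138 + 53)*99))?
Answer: -1465/187 ≈ -7.8342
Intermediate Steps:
65925/(((-138 + 53)*99)) = 65925/((-85*99)) = 65925/(-8415) = 65925*(-1/8415) = -1465/187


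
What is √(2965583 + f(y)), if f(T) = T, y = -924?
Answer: √2964659 ≈ 1721.8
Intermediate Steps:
√(2965583 + f(y)) = √(2965583 - 924) = √2964659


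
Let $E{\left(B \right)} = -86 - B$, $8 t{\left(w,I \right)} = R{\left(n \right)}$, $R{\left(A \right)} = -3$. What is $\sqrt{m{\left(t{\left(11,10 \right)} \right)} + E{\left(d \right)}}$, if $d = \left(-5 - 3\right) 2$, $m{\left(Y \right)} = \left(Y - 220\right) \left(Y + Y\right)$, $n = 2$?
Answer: $\frac{\sqrt{6098}}{8} \approx 9.7612$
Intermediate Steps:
$t{\left(w,I \right)} = - \frac{3}{8}$ ($t{\left(w,I \right)} = \frac{1}{8} \left(-3\right) = - \frac{3}{8}$)
$m{\left(Y \right)} = 2 Y \left(-220 + Y\right)$ ($m{\left(Y \right)} = \left(-220 + Y\right) 2 Y = 2 Y \left(-220 + Y\right)$)
$d = -16$ ($d = \left(-8\right) 2 = -16$)
$\sqrt{m{\left(t{\left(11,10 \right)} \right)} + E{\left(d \right)}} = \sqrt{2 \left(- \frac{3}{8}\right) \left(-220 - \frac{3}{8}\right) - 70} = \sqrt{2 \left(- \frac{3}{8}\right) \left(- \frac{1763}{8}\right) + \left(-86 + 16\right)} = \sqrt{\frac{5289}{32} - 70} = \sqrt{\frac{3049}{32}} = \frac{\sqrt{6098}}{8}$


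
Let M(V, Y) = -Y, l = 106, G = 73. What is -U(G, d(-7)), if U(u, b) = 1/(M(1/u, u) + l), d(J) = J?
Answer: -1/33 ≈ -0.030303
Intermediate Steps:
U(u, b) = 1/(106 - u) (U(u, b) = 1/(-u + 106) = 1/(106 - u))
-U(G, d(-7)) = -(-1)/(-106 + 73) = -(-1)/(-33) = -(-1)*(-1)/33 = -1*1/33 = -1/33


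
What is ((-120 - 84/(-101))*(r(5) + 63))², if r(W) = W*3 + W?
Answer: 997977024144/10201 ≈ 9.7831e+7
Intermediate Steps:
r(W) = 4*W (r(W) = 3*W + W = 4*W)
((-120 - 84/(-101))*(r(5) + 63))² = ((-120 - 84/(-101))*(4*5 + 63))² = ((-120 - 84*(-1/101))*(20 + 63))² = ((-120 + 84/101)*83)² = (-12036/101*83)² = (-998988/101)² = 997977024144/10201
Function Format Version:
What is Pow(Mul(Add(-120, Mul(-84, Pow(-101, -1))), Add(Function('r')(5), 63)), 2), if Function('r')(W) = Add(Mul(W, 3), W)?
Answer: Rational(997977024144, 10201) ≈ 9.7831e+7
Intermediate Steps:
Function('r')(W) = Mul(4, W) (Function('r')(W) = Add(Mul(3, W), W) = Mul(4, W))
Pow(Mul(Add(-120, Mul(-84, Pow(-101, -1))), Add(Function('r')(5), 63)), 2) = Pow(Mul(Add(-120, Mul(-84, Pow(-101, -1))), Add(Mul(4, 5), 63)), 2) = Pow(Mul(Add(-120, Mul(-84, Rational(-1, 101))), Add(20, 63)), 2) = Pow(Mul(Add(-120, Rational(84, 101)), 83), 2) = Pow(Mul(Rational(-12036, 101), 83), 2) = Pow(Rational(-998988, 101), 2) = Rational(997977024144, 10201)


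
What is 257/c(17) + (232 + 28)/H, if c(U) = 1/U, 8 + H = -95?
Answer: 449747/103 ≈ 4366.5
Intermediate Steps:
H = -103 (H = -8 - 95 = -103)
257/c(17) + (232 + 28)/H = 257/(1/17) + (232 + 28)/(-103) = 257/(1/17) + 260*(-1/103) = 257*17 - 260/103 = 4369 - 260/103 = 449747/103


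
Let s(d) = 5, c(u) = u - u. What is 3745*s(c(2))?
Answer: 18725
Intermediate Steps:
c(u) = 0
3745*s(c(2)) = 3745*5 = 18725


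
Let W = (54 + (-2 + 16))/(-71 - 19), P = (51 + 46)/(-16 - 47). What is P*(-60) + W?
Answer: 28862/315 ≈ 91.625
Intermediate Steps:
P = -97/63 (P = 97/(-63) = 97*(-1/63) = -97/63 ≈ -1.5397)
W = -34/45 (W = (54 + 14)/(-90) = 68*(-1/90) = -34/45 ≈ -0.75556)
P*(-60) + W = -97/63*(-60) - 34/45 = 1940/21 - 34/45 = 28862/315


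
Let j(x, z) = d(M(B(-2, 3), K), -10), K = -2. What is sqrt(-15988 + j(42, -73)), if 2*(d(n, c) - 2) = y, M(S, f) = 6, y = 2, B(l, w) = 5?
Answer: I*sqrt(15985) ≈ 126.43*I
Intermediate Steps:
d(n, c) = 3 (d(n, c) = 2 + (1/2)*2 = 2 + 1 = 3)
j(x, z) = 3
sqrt(-15988 + j(42, -73)) = sqrt(-15988 + 3) = sqrt(-15985) = I*sqrt(15985)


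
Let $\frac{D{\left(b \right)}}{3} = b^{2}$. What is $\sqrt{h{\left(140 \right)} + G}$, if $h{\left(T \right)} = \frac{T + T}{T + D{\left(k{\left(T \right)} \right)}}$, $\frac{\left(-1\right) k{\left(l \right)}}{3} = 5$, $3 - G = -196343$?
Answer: $\frac{\sqrt{5216726002}}{163} \approx 443.11$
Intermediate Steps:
$G = 196346$ ($G = 3 - -196343 = 3 + 196343 = 196346$)
$k{\left(l \right)} = -15$ ($k{\left(l \right)} = \left(-3\right) 5 = -15$)
$D{\left(b \right)} = 3 b^{2}$
$h{\left(T \right)} = \frac{2 T}{675 + T}$ ($h{\left(T \right)} = \frac{T + T}{T + 3 \left(-15\right)^{2}} = \frac{2 T}{T + 3 \cdot 225} = \frac{2 T}{T + 675} = \frac{2 T}{675 + T}$)
$\sqrt{h{\left(140 \right)} + G} = \sqrt{2 \cdot 140 \frac{1}{675 + 140} + 196346} = \sqrt{2 \cdot 140 \cdot \frac{1}{815} + 196346} = \sqrt{\frac{56}{163} + 196346} = \sqrt{\frac{32004454}{163}} = \frac{\sqrt{5216726002}}{163}$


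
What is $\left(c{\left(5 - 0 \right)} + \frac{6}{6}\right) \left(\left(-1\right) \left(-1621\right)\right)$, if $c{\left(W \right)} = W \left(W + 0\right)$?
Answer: $42146$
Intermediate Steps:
$c{\left(W \right)} = W^{2}$ ($c{\left(W \right)} = W W = W^{2}$)
$\left(c{\left(5 - 0 \right)} + \frac{6}{6}\right) \left(\left(-1\right) \left(-1621\right)\right) = \left(\left(5 - 0\right)^{2} + \frac{6}{6}\right) \left(\left(-1\right) \left(-1621\right)\right) = \left(\left(5 + 0\right)^{2} + 6 \cdot \frac{1}{6}\right) 1621 = \left(5^{2} + 1\right) 1621 = \left(25 + 1\right) 1621 = 26 \cdot 1621 = 42146$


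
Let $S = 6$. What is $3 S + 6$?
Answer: $24$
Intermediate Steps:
$3 S + 6 = 3 \cdot 6 + 6 = 18 + 6 = 24$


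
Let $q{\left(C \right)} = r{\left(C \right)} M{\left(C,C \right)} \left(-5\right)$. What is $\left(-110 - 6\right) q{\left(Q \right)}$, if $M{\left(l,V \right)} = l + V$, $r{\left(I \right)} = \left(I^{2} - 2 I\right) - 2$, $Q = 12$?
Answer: $1642560$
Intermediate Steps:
$r{\left(I \right)} = -2 + I^{2} - 2 I$
$M{\left(l,V \right)} = V + l$
$q{\left(C \right)} = - 10 C \left(-2 + C^{2} - 2 C\right)$ ($q{\left(C \right)} = \left(-2 + C^{2} - 2 C\right) \left(C + C\right) \left(-5\right) = \left(-2 + C^{2} - 2 C\right) 2 C \left(-5\right) = 2 C \left(-2 + C^{2} - 2 C\right) \left(-5\right) = - 10 C \left(-2 + C^{2} - 2 C\right)$)
$\left(-110 - 6\right) q{\left(Q \right)} = \left(-110 - 6\right) 10 \cdot 12 \left(2 - 12^{2} + 2 \cdot 12\right) = - 116 \cdot 10 \cdot 12 \left(2 - 144 + 24\right) = - 116 \cdot 10 \cdot 12 \left(-118\right) = \left(-116\right) \left(-14160\right) = 1642560$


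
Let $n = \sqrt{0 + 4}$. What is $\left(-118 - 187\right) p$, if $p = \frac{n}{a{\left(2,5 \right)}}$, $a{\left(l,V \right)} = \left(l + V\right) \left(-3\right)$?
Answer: $\frac{610}{21} \approx 29.048$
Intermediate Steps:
$a{\left(l,V \right)} = - 3 V - 3 l$ ($a{\left(l,V \right)} = \left(V + l\right) \left(-3\right) = - 3 V - 3 l$)
$n = 2$ ($n = \sqrt{4} = 2$)
$p = - \frac{2}{21}$ ($p = \frac{2}{\left(-3\right) 5 - 6} = \frac{2}{-15 - 6} = \frac{2}{-21} = 2 \left(- \frac{1}{21}\right) = - \frac{2}{21} \approx -0.095238$)
$\left(-118 - 187\right) p = \left(-118 - 187\right) \left(- \frac{2}{21}\right) = \left(-305\right) \left(- \frac{2}{21}\right) = \frac{610}{21}$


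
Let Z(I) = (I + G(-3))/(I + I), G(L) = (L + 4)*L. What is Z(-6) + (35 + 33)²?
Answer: 18499/4 ≈ 4624.8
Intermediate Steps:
G(L) = L*(4 + L) (G(L) = (4 + L)*L = L*(4 + L))
Z(I) = (-3 + I)/(2*I) (Z(I) = (I - 3*(4 - 3))/(I + I) = (I - 3*1)/((2*I)) = (I - 3)*(1/(2*I)) = (-3 + I)*(1/(2*I)) = (-3 + I)/(2*I))
Z(-6) + (35 + 33)² = (½)*(-3 - 6)/(-6) + (35 + 33)² = (½)*(-⅙)*(-9) + 68² = ¾ + 4624 = 18499/4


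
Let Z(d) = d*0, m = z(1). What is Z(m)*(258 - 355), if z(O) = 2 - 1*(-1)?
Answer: 0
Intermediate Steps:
z(O) = 3 (z(O) = 2 + 1 = 3)
m = 3
Z(d) = 0
Z(m)*(258 - 355) = 0*(258 - 355) = 0*(-97) = 0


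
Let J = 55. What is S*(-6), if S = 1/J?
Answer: -6/55 ≈ -0.10909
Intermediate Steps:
S = 1/55 ≈ 0.018182
S*(-6) = (1/55)*(-6) = -6/55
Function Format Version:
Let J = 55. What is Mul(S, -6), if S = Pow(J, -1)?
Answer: Rational(-6, 55) ≈ -0.10909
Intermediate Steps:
S = Rational(1, 55) (S = Pow(55, -1) = Rational(1, 55) ≈ 0.018182)
Mul(S, -6) = Mul(Rational(1, 55), -6) = Rational(-6, 55)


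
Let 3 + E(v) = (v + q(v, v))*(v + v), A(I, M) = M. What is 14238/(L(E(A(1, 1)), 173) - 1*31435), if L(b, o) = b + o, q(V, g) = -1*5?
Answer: -14238/31273 ≈ -0.45528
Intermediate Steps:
q(V, g) = -5
E(v) = -3 + 2*v*(-5 + v) (E(v) = -3 + (v - 5)*(v + v) = -3 + (-5 + v)*(2*v) = -3 + 2*v*(-5 + v))
14238/(L(E(A(1, 1)), 173) - 1*31435) = 14238/(((-3 - 10*1 + 2*1²) + 173) - 1*31435) = 14238/(((-3 - 10 + 2*1) + 173) - 31435) = 14238/(((-3 - 10 + 2) + 173) - 31435) = 14238/((-11 + 173) - 31435) = 14238/(162 - 31435) = 14238/(-31273) = 14238*(-1/31273) = -14238/31273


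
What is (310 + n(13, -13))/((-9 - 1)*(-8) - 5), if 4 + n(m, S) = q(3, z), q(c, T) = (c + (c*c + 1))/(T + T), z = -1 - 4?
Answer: 3047/750 ≈ 4.0627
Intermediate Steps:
z = -5
q(c, T) = (1 + c + c²)/(2*T) (q(c, T) = (c + (c² + 1))/((2*T)) = (c + (1 + c²))*(1/(2*T)) = (1 + c + c²)*(1/(2*T)) = (1 + c + c²)/(2*T))
n(m, S) = -53/10 (n(m, S) = -4 + (½)*(1 + 3 + 3²)/(-5) = -4 + (½)*(-⅕)*(1 + 3 + 9) = -4 + (½)*(-⅕)*13 = -4 - 13/10 = -53/10)
(310 + n(13, -13))/((-9 - 1)*(-8) - 5) = (310 - 53/10)/((-9 - 1)*(-8) - 5) = 3047/(10*(-10*(-8) - 5)) = 3047/(10*(80 - 5)) = (3047/10)/75 = (3047/10)*(1/75) = 3047/750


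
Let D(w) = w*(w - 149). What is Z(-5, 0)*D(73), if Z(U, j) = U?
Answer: 27740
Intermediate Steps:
D(w) = w*(-149 + w)
Z(-5, 0)*D(73) = -365*(-149 + 73) = -365*(-76) = -5*(-5548) = 27740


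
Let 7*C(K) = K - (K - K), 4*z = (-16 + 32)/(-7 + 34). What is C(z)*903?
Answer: 172/9 ≈ 19.111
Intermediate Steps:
z = 4/27 (z = ((-16 + 32)/(-7 + 34))/4 = (16/27)/4 = (16*(1/27))/4 = (1/4)*(16/27) = 4/27 ≈ 0.14815)
C(K) = K/7 (C(K) = (K - (K - K))/7 = (K - 1*0)/7 = (K + 0)/7 = K/7)
C(z)*903 = ((1/7)*(4/27))*903 = (4/189)*903 = 172/9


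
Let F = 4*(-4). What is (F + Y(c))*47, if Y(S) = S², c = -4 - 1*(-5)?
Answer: -705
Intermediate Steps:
F = -16
c = 1 (c = -4 + 5 = 1)
(F + Y(c))*47 = (-16 + 1²)*47 = (-16 + 1)*47 = -15*47 = -705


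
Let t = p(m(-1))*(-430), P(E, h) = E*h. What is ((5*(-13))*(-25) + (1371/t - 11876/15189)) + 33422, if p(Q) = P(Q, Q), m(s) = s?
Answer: 228875488891/6531270 ≈ 35043.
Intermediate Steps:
p(Q) = Q**2 (p(Q) = Q*Q = Q**2)
t = -430 (t = (-1)**2*(-430) = 1*(-430) = -430)
((5*(-13))*(-25) + (1371/t - 11876/15189)) + 33422 = ((5*(-13))*(-25) + (1371/(-430) - 11876/15189)) + 33422 = (-65*(-25) + (1371*(-1/430) - 11876*1/15189)) + 33422 = (1625 + (-1371/430 - 11876/15189)) + 33422 = (1625 - 25930799/6531270) + 33422 = 10587382951/6531270 + 33422 = 228875488891/6531270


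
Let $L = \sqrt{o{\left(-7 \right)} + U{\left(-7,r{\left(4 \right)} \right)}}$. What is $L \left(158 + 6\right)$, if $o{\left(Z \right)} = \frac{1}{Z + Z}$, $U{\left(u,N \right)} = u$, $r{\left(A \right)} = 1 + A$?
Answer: $\frac{246 i \sqrt{154}}{7} \approx 436.11 i$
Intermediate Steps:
$o{\left(Z \right)} = \frac{1}{2 Z}$
$L = \frac{3 i \sqrt{154}}{14}$ ($L = \sqrt{\frac{1}{2 \left(-7\right)} - 7} = \sqrt{\frac{1}{2} \left(- \frac{1}{7}\right) - 7} = \sqrt{- \frac{1}{14} - 7} = \sqrt{- \frac{99}{14}} = \frac{3 i \sqrt{154}}{14} \approx 2.6592 i$)
$L \left(158 + 6\right) = \frac{3 i \sqrt{154}}{14} \left(158 + 6\right) = \frac{3 i \sqrt{154}}{14} \cdot 164 = \frac{246 i \sqrt{154}}{7}$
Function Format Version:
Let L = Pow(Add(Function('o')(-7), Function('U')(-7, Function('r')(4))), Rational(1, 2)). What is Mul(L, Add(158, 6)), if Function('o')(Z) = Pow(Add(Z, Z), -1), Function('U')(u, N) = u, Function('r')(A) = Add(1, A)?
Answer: Mul(Rational(246, 7), I, Pow(154, Rational(1, 2))) ≈ Mul(436.11, I)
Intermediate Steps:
Function('o')(Z) = Mul(Rational(1, 2), Pow(Z, -1)) (Function('o')(Z) = Pow(Mul(2, Z), -1) = Mul(Rational(1, 2), Pow(Z, -1)))
L = Mul(Rational(3, 14), I, Pow(154, Rational(1, 2))) (L = Pow(Add(Mul(Rational(1, 2), Pow(-7, -1)), -7), Rational(1, 2)) = Pow(Add(Mul(Rational(1, 2), Rational(-1, 7)), -7), Rational(1, 2)) = Pow(Add(Rational(-1, 14), -7), Rational(1, 2)) = Pow(Rational(-99, 14), Rational(1, 2)) = Mul(Rational(3, 14), I, Pow(154, Rational(1, 2))) ≈ Mul(2.6592, I))
Mul(L, Add(158, 6)) = Mul(Mul(Rational(3, 14), I, Pow(154, Rational(1, 2))), Add(158, 6)) = Mul(Mul(Rational(3, 14), I, Pow(154, Rational(1, 2))), 164) = Mul(Rational(246, 7), I, Pow(154, Rational(1, 2)))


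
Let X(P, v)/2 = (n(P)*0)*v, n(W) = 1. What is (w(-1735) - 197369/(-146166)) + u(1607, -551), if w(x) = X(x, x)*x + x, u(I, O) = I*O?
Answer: -129677108503/146166 ≈ -8.8719e+5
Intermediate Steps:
X(P, v) = 0 (X(P, v) = 2*((1*0)*v) = 2*(0*v) = 2*0 = 0)
w(x) = x (w(x) = 0*x + x = 0 + x = x)
(w(-1735) - 197369/(-146166)) + u(1607, -551) = (-1735 - 197369/(-146166)) + 1607*(-551) = (-1735 - 197369*(-1/146166)) - 885457 = (-1735 + 197369/146166) - 885457 = -253400641/146166 - 885457 = -129677108503/146166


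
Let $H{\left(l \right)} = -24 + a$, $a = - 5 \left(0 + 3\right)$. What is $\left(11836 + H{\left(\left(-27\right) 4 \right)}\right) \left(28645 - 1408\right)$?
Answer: $321314889$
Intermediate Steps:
$a = -15$ ($a = \left(-5\right) 3 = -15$)
$H{\left(l \right)} = -39$ ($H{\left(l \right)} = -24 - 15 = -39$)
$\left(11836 + H{\left(\left(-27\right) 4 \right)}\right) \left(28645 - 1408\right) = \left(11836 - 39\right) \left(28645 - 1408\right) = 11797 \cdot 27237 = 321314889$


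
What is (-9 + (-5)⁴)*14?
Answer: 8624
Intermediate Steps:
(-9 + (-5)⁴)*14 = (-9 + 625)*14 = 616*14 = 8624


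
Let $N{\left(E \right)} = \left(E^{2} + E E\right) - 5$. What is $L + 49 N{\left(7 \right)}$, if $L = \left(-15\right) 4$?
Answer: $4497$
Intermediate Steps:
$N{\left(E \right)} = -5 + 2 E^{2}$ ($N{\left(E \right)} = \left(E^{2} + E^{2}\right) - 5 = 2 E^{2} - 5 = -5 + 2 E^{2}$)
$L = -60$
$L + 49 N{\left(7 \right)} = -60 + 49 \left(-5 + 2 \cdot 7^{2}\right) = -60 + 49 \left(-5 + 2 \cdot 49\right) = -60 + 49 \left(-5 + 98\right) = -60 + 49 \cdot 93 = -60 + 4557 = 4497$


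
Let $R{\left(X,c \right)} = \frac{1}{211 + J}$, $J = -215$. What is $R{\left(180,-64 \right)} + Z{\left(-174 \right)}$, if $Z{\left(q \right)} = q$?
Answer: $- \frac{697}{4} \approx -174.25$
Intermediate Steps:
$R{\left(X,c \right)} = - \frac{1}{4}$ ($R{\left(X,c \right)} = \frac{1}{211 - 215} = \frac{1}{-4} = - \frac{1}{4}$)
$R{\left(180,-64 \right)} + Z{\left(-174 \right)} = - \frac{1}{4} - 174 = - \frac{697}{4}$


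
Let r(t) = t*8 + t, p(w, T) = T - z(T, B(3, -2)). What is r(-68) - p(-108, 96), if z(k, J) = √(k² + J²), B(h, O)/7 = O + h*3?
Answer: -708 + √11617 ≈ -600.22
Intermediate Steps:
B(h, O) = 7*O + 21*h (B(h, O) = 7*(O + h*3) = 7*(O + 3*h) = 7*O + 21*h)
z(k, J) = √(J² + k²)
p(w, T) = T - √(2401 + T²) (p(w, T) = T - √((7*(-2) + 21*3)² + T²) = T - √((-14 + 63)² + T²) = T - √(49² + T²) = T - √(2401 + T²))
r(t) = 9*t (r(t) = 8*t + t = 9*t)
r(-68) - p(-108, 96) = 9*(-68) - (96 - √(2401 + 96²)) = -612 - (96 - √(2401 + 9216)) = -612 - (96 - √11617) = -612 + (-96 + √11617) = -708 + √11617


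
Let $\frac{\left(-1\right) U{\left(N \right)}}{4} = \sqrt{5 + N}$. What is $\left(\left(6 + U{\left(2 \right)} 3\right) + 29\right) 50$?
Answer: $1750 - 600 \sqrt{7} \approx 162.55$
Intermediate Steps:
$U{\left(N \right)} = - 4 \sqrt{5 + N}$
$\left(\left(6 + U{\left(2 \right)} 3\right) + 29\right) 50 = \left(\left(6 + - 4 \sqrt{5 + 2} \cdot 3\right) + 29\right) 50 = \left(\left(6 + - 4 \sqrt{7} \cdot 3\right) + 29\right) 50 = \left(\left(6 - 12 \sqrt{7}\right) + 29\right) 50 = \left(35 - 12 \sqrt{7}\right) 50 = 1750 - 600 \sqrt{7}$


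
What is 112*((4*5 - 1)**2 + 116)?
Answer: 53424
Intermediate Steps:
112*((4*5 - 1)**2 + 116) = 112*((20 - 1)**2 + 116) = 112*(19**2 + 116) = 112*(361 + 116) = 112*477 = 53424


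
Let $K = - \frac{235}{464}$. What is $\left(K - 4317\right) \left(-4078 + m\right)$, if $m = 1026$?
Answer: $\frac{1528535449}{116} \approx 1.3177 \cdot 10^{7}$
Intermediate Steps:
$K = - \frac{235}{464}$ ($K = \left(-235\right) \frac{1}{464} = - \frac{235}{464} \approx -0.50647$)
$\left(K - 4317\right) \left(-4078 + m\right) = \left(- \frac{235}{464} - 4317\right) \left(-4078 + 1026\right) = \left(- \frac{2003323}{464}\right) \left(-3052\right) = \frac{1528535449}{116}$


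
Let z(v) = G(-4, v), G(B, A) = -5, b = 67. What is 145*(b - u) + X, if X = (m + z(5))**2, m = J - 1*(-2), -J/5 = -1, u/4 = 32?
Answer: -8841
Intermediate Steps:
u = 128 (u = 4*32 = 128)
J = 5 (J = -5*(-1) = 5)
z(v) = -5
m = 7 (m = 5 - 1*(-2) = 5 + 2 = 7)
X = 4 (X = (7 - 5)**2 = 2**2 = 4)
145*(b - u) + X = 145*(67 - 1*128) + 4 = 145*(67 - 128) + 4 = 145*(-61) + 4 = -8845 + 4 = -8841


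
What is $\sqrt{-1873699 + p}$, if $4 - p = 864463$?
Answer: $i \sqrt{2738158} \approx 1654.7 i$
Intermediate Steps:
$p = -864459$ ($p = 4 - 864463 = -864459$)
$\sqrt{-1873699 + p} = \sqrt{-1873699 - 864459} = \sqrt{-2738158} = i \sqrt{2738158}$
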